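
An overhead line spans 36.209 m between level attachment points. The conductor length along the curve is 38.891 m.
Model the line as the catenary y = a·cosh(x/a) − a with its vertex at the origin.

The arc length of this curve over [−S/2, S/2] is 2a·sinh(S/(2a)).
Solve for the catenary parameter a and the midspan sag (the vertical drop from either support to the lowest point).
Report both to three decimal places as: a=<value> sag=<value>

a=27.454 sag=6.189

seed: a₀ = √(S³/(24(L−S))) = √(36.209³/(24·2.682)) = 27.157500
iter 1: u=0.666648  f(a)=+6.023e-02  f'(a)=-2.064e-01  a ← 27.157500 − (+6.023e-02/-2.064e-01) = 27.449272
iter 2: u=0.659562  f(a)=+9.844e-04  f'(a)=-1.997e-01  a ← 27.449272 − (+9.844e-04/-1.997e-01) = 27.454200
iter 3: u=0.659444  f(a)=+2.727e-07  f'(a)=-1.996e-01  a ← 27.454200 − (+2.727e-07/-1.996e-01) = 27.454202
iter 4: u=0.659444  f(a)=+2.132e-14  f'(a)=-1.996e-01  a ← 27.454202 − (+2.132e-14/-1.996e-01) = 27.454202
converged: |Δa| < 1e-12 after 4 iterations
sag = a·(cosh(S/(2a)) − 1) = 27.454202·(cosh(0.659444) − 1) = 6.188935
T_max/T_min = cosh(S/(2a)) = 1.225428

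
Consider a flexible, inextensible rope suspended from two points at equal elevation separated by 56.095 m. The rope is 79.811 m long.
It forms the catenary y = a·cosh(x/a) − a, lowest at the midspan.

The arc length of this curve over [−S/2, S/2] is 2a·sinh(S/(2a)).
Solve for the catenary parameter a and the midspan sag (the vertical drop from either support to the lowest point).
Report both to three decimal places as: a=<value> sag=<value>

seed: a₀ = √(S³/(24(L−S))) = √(56.095³/(24·23.716)) = 17.610022
iter 1: u=1.592701  f(a)=+3.196e+00  f'(a)=-3.442e+00  a ← 17.610022 − (+3.196e+00/-3.442e+00) = 18.538727
iter 2: u=1.512914  f(a)=+2.703e-01  f'(a)=-2.882e+00  a ← 18.538727 − (+2.703e-01/-2.882e+00) = 18.632496
iter 3: u=1.505300  f(a)=+2.326e-03  f'(a)=-2.833e+00  a ← 18.632496 − (+2.326e-03/-2.833e+00) = 18.633318
iter 4: u=1.505234  f(a)=+1.757e-07  f'(a)=-2.832e+00  a ← 18.633318 − (+1.757e-07/-2.832e+00) = 18.633318
iter 5: u=1.505234  f(a)=+1.421e-14  f'(a)=-2.832e+00  a ← 18.633318 − (+1.421e-14/-2.832e+00) = 18.633318
converged: |Δa| < 1e-12 after 5 iterations
sag = a·(cosh(S/(2a)) − 1) = 18.633318·(cosh(1.505234) − 1) = 25.408134
T_max/T_min = cosh(S/(2a)) = 2.363586

a=18.633 sag=25.408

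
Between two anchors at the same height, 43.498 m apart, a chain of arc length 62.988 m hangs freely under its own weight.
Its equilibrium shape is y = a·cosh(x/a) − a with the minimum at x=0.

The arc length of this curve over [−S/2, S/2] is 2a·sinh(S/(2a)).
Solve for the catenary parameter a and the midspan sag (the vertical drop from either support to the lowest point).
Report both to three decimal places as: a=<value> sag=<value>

seed: a₀ = √(S³/(24(L−S))) = √(43.498³/(24·19.490)) = 13.264546
iter 1: u=1.639634  f(a)=+2.794e+00  f'(a)=-3.808e+00  a ← 13.264546 − (+2.794e+00/-3.808e+00) = 13.998169
iter 2: u=1.553703  f(a)=+2.485e-01  f'(a)=-3.158e+00  a ← 13.998169 − (+2.485e-01/-3.158e+00) = 14.076860
iter 3: u=1.545018  f(a)=+2.391e-03  f'(a)=-3.098e+00  a ← 14.076860 − (+2.391e-03/-3.098e+00) = 14.077632
iter 4: u=1.544933  f(a)=+2.260e-07  f'(a)=-3.097e+00  a ← 14.077632 − (+2.260e-07/-3.097e+00) = 14.077632
iter 5: u=1.544933  f(a)=+7.105e-15  f'(a)=-3.097e+00  a ← 14.077632 − (+7.105e-15/-3.097e+00) = 14.077632
converged: |Δa| < 1e-12 after 5 iterations
sag = a·(cosh(S/(2a)) − 1) = 14.077632·(cosh(1.544933) − 1) = 20.419495
T_max/T_min = cosh(S/(2a)) = 2.450492

a=14.078 sag=20.419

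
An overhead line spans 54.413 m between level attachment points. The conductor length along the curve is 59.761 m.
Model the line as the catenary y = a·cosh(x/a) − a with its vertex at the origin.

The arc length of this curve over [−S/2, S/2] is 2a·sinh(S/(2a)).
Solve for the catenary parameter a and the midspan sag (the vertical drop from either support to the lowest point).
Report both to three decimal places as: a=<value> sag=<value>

a=35.939 sag=10.799

seed: a₀ = √(S³/(24(L−S))) = √(54.413³/(24·5.348)) = 35.428494
iter 1: u=0.767927  f(a)=+1.599e-01  f'(a)=-3.201e-01  a ← 35.428494 − (+1.599e-01/-3.201e-01) = 35.928112
iter 2: u=0.757248  f(a)=+3.446e-03  f'(a)=-3.064e-01  a ← 35.928112 − (+3.446e-03/-3.064e-01) = 35.939357
iter 3: u=0.757011  f(a)=+1.678e-06  f'(a)=-3.061e-01  a ← 35.939357 − (+1.678e-06/-3.061e-01) = 35.939363
iter 4: u=0.757011  f(a)=+3.979e-13  f'(a)=-3.061e-01  a ← 35.939363 − (+3.979e-13/-3.061e-01) = 35.939363
converged: |Δa| < 1e-12 after 4 iterations
sag = a·(cosh(S/(2a)) − 1) = 35.939363·(cosh(0.757011) − 1) = 10.799080
T_max/T_min = cosh(S/(2a)) = 1.300481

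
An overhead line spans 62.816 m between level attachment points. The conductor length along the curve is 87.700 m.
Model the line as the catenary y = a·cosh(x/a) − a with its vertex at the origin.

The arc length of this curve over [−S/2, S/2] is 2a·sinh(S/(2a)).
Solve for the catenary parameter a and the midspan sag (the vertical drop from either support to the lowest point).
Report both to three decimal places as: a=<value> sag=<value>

a=21.487 sag=27.344

seed: a₀ = √(S³/(24(L−S))) = √(62.816³/(24·24.884)) = 20.372283
iter 1: u=1.541703  f(a)=+3.130e+00  f'(a)=-3.075e+00  a ← 20.372283 − (+3.130e+00/-3.075e+00) = 21.390228
iter 2: u=1.468334  f(a)=+2.499e-01  f'(a)=-2.602e+00  a ← 21.390228 − (+2.499e-01/-2.602e+00) = 21.486276
iter 3: u=1.461770  f(a)=+1.898e-03  f'(a)=-2.563e+00  a ← 21.486276 − (+1.898e-03/-2.563e+00) = 21.487017
iter 4: u=1.461720  f(a)=+1.114e-07  f'(a)=-2.562e+00  a ← 21.487017 − (+1.114e-07/-2.562e+00) = 21.487017
iter 5: u=1.461720  f(a)=-1.421e-14  f'(a)=-2.562e+00  a ← 21.487017 − (-1.421e-14/-2.562e+00) = 21.487017
converged: |Δa| < 1e-12 after 5 iterations
sag = a·(cosh(S/(2a)) − 1) = 21.487017·(cosh(1.461720) − 1) = 27.344473
T_max/T_min = cosh(S/(2a)) = 2.272604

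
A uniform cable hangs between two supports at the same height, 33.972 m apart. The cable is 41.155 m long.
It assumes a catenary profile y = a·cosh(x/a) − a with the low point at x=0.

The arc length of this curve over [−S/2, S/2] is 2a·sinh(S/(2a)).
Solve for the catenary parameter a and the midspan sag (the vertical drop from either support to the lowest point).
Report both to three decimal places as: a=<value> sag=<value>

a=15.537 sag=10.247

seed: a₀ = √(S³/(24(L−S))) = √(33.972³/(24·7.183)) = 15.080756
iter 1: u=1.126336  f(a)=+4.696e-01  f'(a)=-1.079e+00  a ← 15.080756 − (+4.696e-01/-1.079e+00) = 15.515984
iter 2: u=1.094742  f(a)=+2.110e-02  f'(a)=-9.841e-01  a ← 15.515984 − (+2.110e-02/-9.841e-01) = 15.537423
iter 3: u=1.093231  f(a)=+4.701e-05  f'(a)=-9.797e-01  a ← 15.537423 − (+4.701e-05/-9.797e-01) = 15.537471
iter 4: u=1.093228  f(a)=+2.346e-10  f'(a)=-9.797e-01  a ← 15.537471 − (+2.346e-10/-9.797e-01) = 15.537471
iter 5: u=1.093228  f(a)=+7.105e-15  f'(a)=-9.797e-01  a ← 15.537471 − (+7.105e-15/-9.797e-01) = 15.537471
converged: |Δa| < 1e-12 after 5 iterations
sag = a·(cosh(S/(2a)) − 1) = 15.537471·(cosh(1.093228) − 1) = 10.247147
T_max/T_min = cosh(S/(2a)) = 1.659512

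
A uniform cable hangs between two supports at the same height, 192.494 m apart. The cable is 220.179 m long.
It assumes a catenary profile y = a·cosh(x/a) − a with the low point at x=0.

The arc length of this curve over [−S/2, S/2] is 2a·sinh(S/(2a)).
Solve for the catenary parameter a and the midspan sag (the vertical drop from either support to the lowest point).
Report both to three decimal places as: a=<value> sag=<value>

a=105.774 sag=46.895

seed: a₀ = √(S³/(24(L−S))) = √(192.494³/(24·27.685)) = 103.609102
iter 1: u=0.928943  f(a)=+1.219e+00  f'(a)=-5.820e-01  a ← 103.609102 − (+1.219e+00/-5.820e-01) = 105.704317
iter 2: u=0.910530  f(a)=+3.797e-02  f'(a)=-5.462e-01  a ← 105.704317 − (+3.797e-02/-5.462e-01) = 105.773828
iter 3: u=0.909932  f(a)=+3.944e-05  f'(a)=-5.451e-01  a ← 105.773828 − (+3.944e-05/-5.451e-01) = 105.773900
iter 4: u=0.909931  f(a)=+4.266e-11  f'(a)=-5.451e-01  a ← 105.773900 − (+4.266e-11/-5.451e-01) = 105.773900
converged: |Δa| < 1e-12 after 4 iterations
sag = a·(cosh(S/(2a)) − 1) = 105.773900·(cosh(0.909931) − 1) = 46.895075
T_max/T_min = cosh(S/(2a)) = 1.443352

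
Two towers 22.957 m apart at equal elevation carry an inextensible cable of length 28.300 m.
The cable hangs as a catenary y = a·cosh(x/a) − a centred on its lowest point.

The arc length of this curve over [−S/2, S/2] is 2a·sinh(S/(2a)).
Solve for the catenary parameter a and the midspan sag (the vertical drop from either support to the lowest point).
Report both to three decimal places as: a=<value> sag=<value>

seed: a₀ = √(S³/(24(L−S))) = √(22.957³/(24·5.343)) = 9.713472
iter 1: u=1.181709  f(a)=+3.857e-01  f'(a)=-1.262e+00  a ← 9.713472 − (+3.857e-01/-1.262e+00) = 10.019197
iter 2: u=1.145651  f(a)=+1.896e-02  f'(a)=-1.140e+00  a ← 10.019197 − (+1.896e-02/-1.140e+00) = 10.035822
iter 3: u=1.143753  f(a)=+5.105e-05  f'(a)=-1.134e+00  a ← 10.035822 − (+5.105e-05/-1.134e+00) = 10.035867
iter 4: u=1.143748  f(a)=+3.723e-10  f'(a)=-1.134e+00  a ← 10.035867 − (+3.723e-10/-1.134e+00) = 10.035867
iter 5: u=1.143748  f(a)=-3.553e-15  f'(a)=-1.134e+00  a ← 10.035867 − (-3.553e-15/-1.134e+00) = 10.035867
converged: |Δa| < 1e-12 after 5 iterations
sag = a·(cosh(S/(2a)) − 1) = 10.035867·(cosh(1.143748) − 1) = 7.311788
T_max/T_min = cosh(S/(2a)) = 1.728566

a=10.036 sag=7.312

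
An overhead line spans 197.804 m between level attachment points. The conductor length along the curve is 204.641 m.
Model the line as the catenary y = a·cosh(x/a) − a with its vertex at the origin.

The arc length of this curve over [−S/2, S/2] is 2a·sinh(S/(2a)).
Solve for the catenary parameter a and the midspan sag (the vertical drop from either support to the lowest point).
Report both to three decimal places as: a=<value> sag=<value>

a=218.294 sag=22.791

seed: a₀ = √(S³/(24(L−S))) = √(197.804³/(24·6.837)) = 217.177182
iter 1: u=0.455398  f(a)=+7.125e-02  f'(a)=-6.428e-02  a ← 217.177182 − (+7.125e-02/-6.428e-02) = 218.285594
iter 2: u=0.453085  f(a)=+5.491e-04  f'(a)=-6.329e-02  a ← 218.285594 − (+5.491e-04/-6.329e-02) = 218.294270
iter 3: u=0.453067  f(a)=+3.318e-08  f'(a)=-6.328e-02  a ← 218.294270 − (+3.318e-08/-6.328e-02) = 218.294271
iter 4: u=0.453067  f(a)=+0.000e+00  f'(a)=-6.328e-02  a ← 218.294271 − (+0.000e+00/-6.328e-02) = 218.294271
converged: |Δa| < 1e-12 after 4 iterations
sag = a·(cosh(S/(2a)) − 1) = 218.294271·(cosh(0.453067) − 1) = 22.790514
T_max/T_min = cosh(S/(2a)) = 1.104403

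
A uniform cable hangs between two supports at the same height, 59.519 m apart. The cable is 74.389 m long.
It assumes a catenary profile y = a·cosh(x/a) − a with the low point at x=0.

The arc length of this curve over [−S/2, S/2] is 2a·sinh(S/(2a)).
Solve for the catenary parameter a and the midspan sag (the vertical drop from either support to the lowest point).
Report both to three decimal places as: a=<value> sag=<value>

a=25.170 sag=19.741

seed: a₀ = √(S³/(24(L−S))) = √(59.519³/(24·14.870)) = 24.306495
iter 1: u=1.224344  f(a)=+1.155e+00  f'(a)=-1.417e+00  a ← 24.306495 − (+1.155e+00/-1.417e+00) = 25.121666
iter 2: u=1.184615  f(a)=+6.066e-02  f'(a)=-1.272e+00  a ← 25.121666 − (+6.066e-02/-1.272e+00) = 25.169359
iter 3: u=1.182370  f(a)=+1.878e-04  f'(a)=-1.264e+00  a ← 25.169359 − (+1.878e-04/-1.264e+00) = 25.169507
iter 4: u=1.182363  f(a)=+1.811e-09  f'(a)=-1.264e+00  a ← 25.169507 − (+1.811e-09/-1.264e+00) = 25.169507
iter 5: u=1.182363  f(a)=+0.000e+00  f'(a)=-1.264e+00  a ← 25.169507 − (+0.000e+00/-1.264e+00) = 25.169507
converged: |Δa| < 1e-12 after 5 iterations
sag = a·(cosh(S/(2a)) − 1) = 25.169507·(cosh(1.182363) − 1) = 19.740791
T_max/T_min = cosh(S/(2a)) = 1.784314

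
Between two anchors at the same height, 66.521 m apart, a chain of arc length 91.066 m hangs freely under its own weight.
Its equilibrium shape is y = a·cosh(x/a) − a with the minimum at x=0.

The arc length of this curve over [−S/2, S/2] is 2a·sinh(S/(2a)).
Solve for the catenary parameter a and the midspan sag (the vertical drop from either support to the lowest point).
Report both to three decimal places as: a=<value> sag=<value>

seed: a₀ = √(S³/(24(L−S))) = √(66.521³/(24·24.545)) = 22.353782
iter 1: u=1.487914  f(a)=+2.865e+00  f'(a)=-2.722e+00  a ← 22.353782 − (+2.865e+00/-2.722e+00) = 23.406097
iter 2: u=1.421019  f(a)=+2.147e-01  f'(a)=-2.328e+00  a ← 23.406097 − (+2.147e-01/-2.328e+00) = 23.498319
iter 3: u=1.415442  f(a)=+1.422e-03  f'(a)=-2.297e+00  a ← 23.498319 − (+1.422e-03/-2.297e+00) = 23.498938
iter 4: u=1.415404  f(a)=+6.330e-08  f'(a)=-2.297e+00  a ← 23.498938 − (+6.330e-08/-2.297e+00) = 23.498938
iter 5: u=1.415404  f(a)=-1.421e-14  f'(a)=-2.297e+00  a ← 23.498938 − (-1.421e-14/-2.297e+00) = 23.498938
converged: |Δa| < 1e-12 after 5 iterations
sag = a·(cosh(S/(2a)) − 1) = 23.498938·(cosh(1.415404) − 1) = 27.740248
T_max/T_min = cosh(S/(2a)) = 2.180489

a=23.499 sag=27.740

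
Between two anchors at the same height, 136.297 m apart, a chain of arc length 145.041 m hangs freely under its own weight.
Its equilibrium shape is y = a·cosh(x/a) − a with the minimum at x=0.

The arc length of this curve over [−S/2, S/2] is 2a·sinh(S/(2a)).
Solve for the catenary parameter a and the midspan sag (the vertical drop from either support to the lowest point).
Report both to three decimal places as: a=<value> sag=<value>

seed: a₀ = √(S³/(24(L−S))) = √(136.297³/(24·8.744)) = 109.842080
iter 1: u=0.620423  f(a)=+1.698e-01  f'(a)=-1.654e-01  a ← 109.842080 − (+1.698e-01/-1.654e-01) = 110.868774
iter 2: u=0.614677  f(a)=+2.411e-03  f'(a)=-1.608e-01  a ← 110.868774 − (+2.411e-03/-1.608e-01) = 110.883770
iter 3: u=0.614594  f(a)=+5.012e-07  f'(a)=-1.607e-01  a ← 110.883770 − (+5.012e-07/-1.607e-01) = 110.883773
iter 4: u=0.614594  f(a)=+0.000e+00  f'(a)=-1.607e-01  a ← 110.883773 − (+0.000e+00/-1.607e-01) = 110.883773
converged: |Δa| < 1e-12 after 4 iterations
sag = a·(cosh(S/(2a)) − 1) = 110.883773·(cosh(0.614594) − 1) = 21.609374
T_max/T_min = cosh(S/(2a)) = 1.194883

a=110.884 sag=21.609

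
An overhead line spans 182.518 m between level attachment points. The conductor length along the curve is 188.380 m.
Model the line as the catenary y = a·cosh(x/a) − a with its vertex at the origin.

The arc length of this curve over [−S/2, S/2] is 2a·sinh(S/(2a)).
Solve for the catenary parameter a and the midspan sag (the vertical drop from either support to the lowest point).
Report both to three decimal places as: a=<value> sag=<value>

a=208.882 sag=20.254

seed: a₀ = √(S³/(24(L−S))) = √(182.518³/(24·5.862)) = 207.888289
iter 1: u=0.438981  f(a)=+5.674e-02  f'(a)=-5.749e-02  a ← 207.888289 − (+5.674e-02/-5.749e-02) = 208.875269
iter 2: u=0.436907  f(a)=+4.066e-04  f'(a)=-5.667e-02  a ← 208.875269 − (+4.066e-04/-5.667e-02) = 208.882445
iter 3: u=0.436892  f(a)=+2.122e-08  f'(a)=-5.666e-02  a ← 208.882445 − (+2.122e-08/-5.666e-02) = 208.882445
iter 4: u=0.436892  f(a)=-2.842e-14  f'(a)=-5.666e-02  a ← 208.882445 − (-2.842e-14/-5.666e-02) = 208.882445
converged: |Δa| < 1e-12 after 4 iterations
sag = a·(cosh(S/(2a)) − 1) = 208.882445·(cosh(0.436892) − 1) = 20.254265
T_max/T_min = cosh(S/(2a)) = 1.096965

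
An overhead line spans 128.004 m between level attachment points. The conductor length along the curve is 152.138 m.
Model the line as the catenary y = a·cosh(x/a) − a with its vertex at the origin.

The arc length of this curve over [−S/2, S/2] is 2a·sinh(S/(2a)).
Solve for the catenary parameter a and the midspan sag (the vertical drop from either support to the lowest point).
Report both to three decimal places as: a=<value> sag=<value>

seed: a₀ = √(S³/(24(L−S))) = √(128.004³/(24·24.134)) = 60.174853
iter 1: u=1.063600  f(a)=+1.402e+00  f'(a)=-8.966e-01  a ← 60.174853 − (+1.402e+00/-8.966e-01) = 61.738989
iter 2: u=1.036654  f(a)=+5.654e-02  f'(a)=-8.256e-01  a ← 61.738989 − (+5.654e-02/-8.256e-01) = 61.807471
iter 3: u=1.035506  f(a)=+1.005e-04  f'(a)=-8.227e-01  a ← 61.807471 − (+1.005e-04/-8.227e-01) = 61.807593
iter 4: u=1.035504  f(a)=+3.184e-10  f'(a)=-8.227e-01  a ← 61.807593 − (+3.184e-10/-8.227e-01) = 61.807593
iter 5: u=1.035504  f(a)=+0.000e+00  f'(a)=-8.227e-01  a ← 61.807593 − (+0.000e+00/-8.227e-01) = 61.807593
converged: |Δa| < 1e-12 after 5 iterations
sag = a·(cosh(S/(2a)) − 1) = 61.807593·(cosh(1.035504) − 1) = 36.206035
T_max/T_min = cosh(S/(2a)) = 1.585786

a=61.808 sag=36.206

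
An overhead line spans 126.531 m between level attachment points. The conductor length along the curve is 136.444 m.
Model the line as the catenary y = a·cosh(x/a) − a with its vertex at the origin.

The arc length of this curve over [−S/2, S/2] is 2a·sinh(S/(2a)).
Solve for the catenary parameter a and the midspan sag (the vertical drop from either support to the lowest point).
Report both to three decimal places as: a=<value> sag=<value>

seed: a₀ = √(S³/(24(L−S))) = √(126.531³/(24·9.913)) = 92.275676
iter 1: u=0.685614  f(a)=+2.356e-01  f'(a)=-2.251e-01  a ← 92.275676 − (+2.356e-01/-2.251e-01) = 93.322256
iter 2: u=0.677925  f(a)=+4.068e-03  f'(a)=-2.174e-01  a ← 93.322256 − (+4.068e-03/-2.174e-01) = 93.340969
iter 3: u=0.677789  f(a)=+1.260e-06  f'(a)=-2.173e-01  a ← 93.340969 − (+1.260e-06/-2.173e-01) = 93.340975
iter 4: u=0.677789  f(a)=+1.137e-13  f'(a)=-2.173e-01  a ← 93.340975 − (+1.137e-13/-2.173e-01) = 93.340975
converged: |Δa| < 1e-12 after 4 iterations
sag = a·(cosh(S/(2a)) − 1) = 93.340975·(cosh(0.677789) − 1) = 22.273812
T_max/T_min = cosh(S/(2a)) = 1.238628

a=93.341 sag=22.274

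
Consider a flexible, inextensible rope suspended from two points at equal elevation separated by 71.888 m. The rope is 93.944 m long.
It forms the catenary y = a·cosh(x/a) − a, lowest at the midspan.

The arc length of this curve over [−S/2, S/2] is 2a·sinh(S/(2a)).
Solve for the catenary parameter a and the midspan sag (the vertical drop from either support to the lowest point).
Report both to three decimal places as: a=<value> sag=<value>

a=27.634 sag=26.864

seed: a₀ = √(S³/(24(L−S))) = √(71.888³/(24·22.056)) = 26.492052
iter 1: u=1.356784  f(a)=+2.121e+00  f'(a)=-1.992e+00  a ← 26.492052 − (+2.121e+00/-1.992e+00) = 27.556754
iter 2: u=1.304363  f(a)=+1.346e-01  f'(a)=-1.747e+00  a ← 27.556754 − (+1.346e-01/-1.747e+00) = 27.633798
iter 3: u=1.300726  f(a)=+6.229e-04  f'(a)=-1.731e+00  a ← 27.633798 − (+6.229e-04/-1.731e+00) = 27.634158
iter 4: u=1.300709  f(a)=+1.348e-08  f'(a)=-1.731e+00  a ← 27.634158 − (+1.348e-08/-1.731e+00) = 27.634158
iter 5: u=1.300709  f(a)=+0.000e+00  f'(a)=-1.731e+00  a ← 27.634158 − (+0.000e+00/-1.731e+00) = 27.634158
converged: |Δa| < 1e-12 after 5 iterations
sag = a·(cosh(S/(2a)) − 1) = 27.634158·(cosh(1.300709) − 1) = 26.863691
T_max/T_min = cosh(S/(2a)) = 1.972119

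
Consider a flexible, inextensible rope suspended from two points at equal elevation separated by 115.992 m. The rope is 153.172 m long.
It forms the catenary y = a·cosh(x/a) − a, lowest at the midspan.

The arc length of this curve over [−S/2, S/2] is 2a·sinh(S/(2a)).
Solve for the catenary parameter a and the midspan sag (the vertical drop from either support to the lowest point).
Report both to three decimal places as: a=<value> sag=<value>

seed: a₀ = √(S³/(24(L−S))) = √(115.992³/(24·37.180)) = 41.819780
iter 1: u=1.386808  f(a)=+3.743e+00  f'(a)=-2.144e+00  a ← 41.819780 − (+3.743e+00/-2.144e+00) = 43.565455
iter 2: u=1.331238  f(a)=+2.472e-01  f'(a)=-1.870e+00  a ← 43.565455 − (+2.472e-01/-1.870e+00) = 43.697640
iter 3: u=1.327211  f(a)=+1.246e-03  f'(a)=-1.851e+00  a ← 43.697640 − (+1.246e-03/-1.851e+00) = 43.698313
iter 4: u=1.327191  f(a)=+3.200e-08  f'(a)=-1.851e+00  a ← 43.698313 − (+3.200e-08/-1.851e+00) = 43.698313
iter 5: u=1.327191  f(a)=+0.000e+00  f'(a)=-1.851e+00  a ← 43.698313 − (+0.000e+00/-1.851e+00) = 43.698313
converged: |Δa| < 1e-12 after 5 iterations
sag = a·(cosh(S/(2a)) − 1) = 43.698313·(cosh(1.327191) − 1) = 44.477409
T_max/T_min = cosh(S/(2a)) = 2.017829

a=43.698 sag=44.477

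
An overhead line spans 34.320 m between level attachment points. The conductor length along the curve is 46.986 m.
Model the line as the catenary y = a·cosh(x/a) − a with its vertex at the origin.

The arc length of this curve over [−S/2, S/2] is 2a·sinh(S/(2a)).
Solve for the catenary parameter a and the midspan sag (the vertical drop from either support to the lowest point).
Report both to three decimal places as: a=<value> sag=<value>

a=12.123 sag=14.314

seed: a₀ = √(S³/(24(L−S))) = √(34.320³/(24·12.666)) = 11.531759
iter 1: u=1.488064  f(a)=+1.479e+00  f'(a)=-2.723e+00  a ← 11.531759 − (+1.479e+00/-2.723e+00) = 12.074715
iter 2: u=1.421152  f(a)=+1.108e-01  f'(a)=-2.329e+00  a ← 12.074715 − (+1.108e-01/-2.329e+00) = 12.122308
iter 3: u=1.415572  f(a)=+7.344e-04  f'(a)=-2.298e+00  a ← 12.122308 − (+7.344e-04/-2.298e+00) = 12.122628
iter 4: u=1.415535  f(a)=+3.272e-08  f'(a)=-2.298e+00  a ← 12.122628 − (+3.272e-08/-2.298e+00) = 12.122628
iter 5: u=1.415535  f(a)=+7.105e-15  f'(a)=-2.298e+00  a ← 12.122628 − (+7.105e-15/-2.298e+00) = 12.122628
converged: |Δa| < 1e-12 after 5 iterations
sag = a·(cosh(S/(2a)) − 1) = 12.122628·(cosh(1.415535) − 1) = 14.313695
T_max/T_min = cosh(S/(2a)) = 2.180742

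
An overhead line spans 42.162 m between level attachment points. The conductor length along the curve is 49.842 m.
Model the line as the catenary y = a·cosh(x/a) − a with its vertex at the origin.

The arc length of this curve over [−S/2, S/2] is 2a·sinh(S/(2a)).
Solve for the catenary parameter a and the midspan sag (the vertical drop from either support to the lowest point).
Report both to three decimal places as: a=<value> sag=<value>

a=20.694 sag=11.699

seed: a₀ = √(S³/(24(L−S))) = √(42.162³/(24·7.680)) = 20.164877
iter 1: u=1.045432  f(a)=+4.308e-01  f'(a)=-8.483e-01  a ← 20.164877 − (+4.308e-01/-8.483e-01) = 20.672691
iter 2: u=1.019751  f(a)=+1.681e-02  f'(a)=-7.833e-01  a ← 20.672691 − (+1.681e-02/-7.833e-01) = 20.694152
iter 3: u=1.018694  f(a)=+2.790e-05  f'(a)=-7.807e-01  a ← 20.694152 − (+2.790e-05/-7.807e-01) = 20.694188
iter 4: u=1.018692  f(a)=+7.712e-11  f'(a)=-7.807e-01  a ← 20.694188 − (+7.712e-11/-7.807e-01) = 20.694188
iter 5: u=1.018692  f(a)=+0.000e+00  f'(a)=-7.807e-01  a ← 20.694188 − (+0.000e+00/-7.807e-01) = 20.694188
converged: |Δa| < 1e-12 after 5 iterations
sag = a·(cosh(S/(2a)) − 1) = 20.694188·(cosh(1.018692) − 1) = 11.698800
T_max/T_min = cosh(S/(2a)) = 1.565318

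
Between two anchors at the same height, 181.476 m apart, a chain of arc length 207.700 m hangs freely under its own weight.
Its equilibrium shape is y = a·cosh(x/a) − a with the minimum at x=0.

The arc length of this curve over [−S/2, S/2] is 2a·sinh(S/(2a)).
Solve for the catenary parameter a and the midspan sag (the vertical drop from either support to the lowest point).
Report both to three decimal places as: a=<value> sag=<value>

a=99.494 sag=44.325

seed: a₀ = √(S³/(24(L−S))) = √(181.476³/(24·26.224)) = 97.448175
iter 1: u=0.931141  f(a)=+1.161e+00  f'(a)=-5.863e-01  a ← 97.448175 − (+1.161e+00/-5.863e-01) = 99.427539
iter 2: u=0.912604  f(a)=+3.630e-02  f'(a)=-5.502e-01  a ← 99.427539 − (+3.630e-02/-5.502e-01) = 99.493525
iter 3: u=0.911999  f(a)=+3.806e-05  f'(a)=-5.490e-01  a ← 99.493525 − (+3.806e-05/-5.490e-01) = 99.493594
iter 4: u=0.911998  f(a)=+4.198e-11  f'(a)=-5.490e-01  a ← 99.493594 − (+4.198e-11/-5.490e-01) = 99.493594
converged: |Δa| < 1e-12 after 4 iterations
sag = a·(cosh(S/(2a)) − 1) = 99.493594·(cosh(0.911998) − 1) = 44.325034
T_max/T_min = cosh(S/(2a)) = 1.445506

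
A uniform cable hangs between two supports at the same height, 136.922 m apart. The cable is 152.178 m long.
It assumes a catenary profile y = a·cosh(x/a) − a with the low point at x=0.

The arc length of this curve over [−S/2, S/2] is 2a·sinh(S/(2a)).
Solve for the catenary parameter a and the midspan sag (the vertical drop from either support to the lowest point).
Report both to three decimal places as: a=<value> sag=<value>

seed: a₀ = √(S³/(24(L−S))) = √(136.922³/(24·15.256)) = 83.730540
iter 1: u=0.817635  f(a)=+5.181e-01  f'(a)=-3.894e-01  a ← 83.730540 − (+5.181e-01/-3.894e-01) = 85.061309
iter 2: u=0.804843  f(a)=+1.261e-02  f'(a)=-3.706e-01  a ← 85.061309 − (+1.261e-02/-3.706e-01) = 85.095337
iter 3: u=0.804521  f(a)=+7.884e-06  f'(a)=-3.701e-01  a ← 85.095337 − (+7.884e-06/-3.701e-01) = 85.095358
iter 4: u=0.804521  f(a)=+3.098e-12  f'(a)=-3.701e-01  a ← 85.095358 − (+3.098e-12/-3.701e-01) = 85.095358
converged: |Δa| < 1e-12 after 4 iterations
sag = a·(cosh(S/(2a)) − 1) = 85.095358·(cosh(0.804521) − 1) = 29.056978
T_max/T_min = cosh(S/(2a)) = 1.341464

a=85.095 sag=29.057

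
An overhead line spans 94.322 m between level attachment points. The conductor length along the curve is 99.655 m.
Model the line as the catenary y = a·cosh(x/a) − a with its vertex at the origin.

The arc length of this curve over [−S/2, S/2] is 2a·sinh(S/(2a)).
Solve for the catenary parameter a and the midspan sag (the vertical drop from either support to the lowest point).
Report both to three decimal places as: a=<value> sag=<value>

a=81.649 sag=14.003

seed: a₀ = √(S³/(24(L−S))) = √(94.322³/(24·5.333)) = 80.970736
iter 1: u=0.582445  f(a)=+9.119e-02  f'(a)=-1.362e-01  a ← 80.970736 − (+9.119e-02/-1.362e-01) = 81.640044
iter 2: u=0.577670  f(a)=+1.143e-03  f'(a)=-1.329e-01  a ← 81.640044 − (+1.143e-03/-1.329e-01) = 81.648648
iter 3: u=0.577609  f(a)=+1.847e-07  f'(a)=-1.328e-01  a ← 81.648648 − (+1.847e-07/-1.328e-01) = 81.648649
iter 4: u=0.577609  f(a)=-1.421e-14  f'(a)=-1.328e-01  a ← 81.648649 − (-1.421e-14/-1.328e-01) = 81.648649
converged: |Δa| < 1e-12 after 4 iterations
sag = a·(cosh(S/(2a)) − 1) = 81.648649·(cosh(0.577609) − 1) = 14.003228
T_max/T_min = cosh(S/(2a)) = 1.171506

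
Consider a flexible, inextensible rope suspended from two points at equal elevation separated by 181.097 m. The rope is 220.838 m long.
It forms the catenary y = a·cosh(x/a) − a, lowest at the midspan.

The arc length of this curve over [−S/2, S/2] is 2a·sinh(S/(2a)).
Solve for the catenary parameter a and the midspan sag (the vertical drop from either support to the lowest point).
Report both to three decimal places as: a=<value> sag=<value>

seed: a₀ = √(S³/(24(L−S))) = √(181.097³/(24·39.741)) = 78.911785
iter 1: u=1.147465  f(a)=+2.700e+00  f'(a)=-1.146e+00  a ← 78.911785 − (+2.700e+00/-1.146e+00) = 81.267180
iter 2: u=1.114207  f(a)=+1.256e-01  f'(a)=-1.042e+00  a ← 81.267180 − (+1.256e-01/-1.042e+00) = 81.387733
iter 3: u=1.112557  f(a)=+3.012e-04  f'(a)=-1.037e+00  a ← 81.387733 − (+3.012e-04/-1.037e+00) = 81.388023
iter 4: u=1.112553  f(a)=+1.741e-09  f'(a)=-1.037e+00  a ← 81.388023 − (+1.741e-09/-1.037e+00) = 81.388023
iter 5: u=1.112553  f(a)=+0.000e+00  f'(a)=-1.037e+00  a ← 81.388023 − (+0.000e+00/-1.037e+00) = 81.388023
converged: |Δa| < 1e-12 after 5 iterations
sag = a·(cosh(S/(2a)) − 1) = 81.388023·(cosh(1.112553) − 1) = 55.784736
T_max/T_min = cosh(S/(2a)) = 1.685417

a=81.388 sag=55.785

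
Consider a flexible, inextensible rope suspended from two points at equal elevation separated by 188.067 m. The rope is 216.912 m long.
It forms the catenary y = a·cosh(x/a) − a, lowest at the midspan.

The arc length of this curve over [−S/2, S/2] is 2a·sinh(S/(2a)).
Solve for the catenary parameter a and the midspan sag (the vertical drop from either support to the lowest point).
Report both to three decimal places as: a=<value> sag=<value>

seed: a₀ = √(S³/(24(L−S))) = √(188.067³/(24·28.845)) = 98.023003
iter 1: u=0.959300  f(a)=+1.357e+00  f'(a)=-6.445e-01  a ← 98.023003 − (+1.357e+00/-6.445e-01) = 100.128019
iter 2: u=0.939133  f(a)=+4.493e-02  f'(a)=-6.025e-01  a ← 100.128019 − (+4.493e-02/-6.025e-01) = 100.202604
iter 3: u=0.938434  f(a)=+5.303e-05  f'(a)=-6.010e-01  a ← 100.202604 − (+5.303e-05/-6.010e-01) = 100.202692
iter 4: u=0.938433  f(a)=+7.407e-11  f'(a)=-6.010e-01  a ← 100.202692 − (+7.407e-11/-6.010e-01) = 100.202692
iter 5: u=0.938433  f(a)=+2.842e-14  f'(a)=-6.010e-01  a ← 100.202692 − (+2.842e-14/-6.010e-01) = 100.202692
converged: |Δa| < 1e-12 after 5 iterations
sag = a·(cosh(S/(2a)) − 1) = 100.202692·(cosh(0.938433) − 1) = 47.456657
T_max/T_min = cosh(S/(2a)) = 1.473607

a=100.203 sag=47.457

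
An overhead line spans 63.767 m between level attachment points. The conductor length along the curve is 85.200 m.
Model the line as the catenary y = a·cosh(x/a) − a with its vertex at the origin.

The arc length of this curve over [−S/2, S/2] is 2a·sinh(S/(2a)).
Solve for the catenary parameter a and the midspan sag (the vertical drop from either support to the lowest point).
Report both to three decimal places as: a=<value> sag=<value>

a=23.506 sag=25.149

seed: a₀ = √(S³/(24(L−S))) = √(63.767³/(24·21.433)) = 22.451578
iter 1: u=1.420101  f(a)=+2.268e+00  f'(a)=-2.323e+00  a ← 22.451578 − (+2.268e+00/-2.323e+00) = 23.427825
iter 2: u=1.360924  f(a)=+1.563e-01  f'(a)=-2.013e+00  a ← 23.427825 − (+1.563e-01/-2.013e+00) = 23.505478
iter 3: u=1.356428  f(a)=+8.641e-04  f'(a)=-1.991e+00  a ← 23.505478 − (+8.641e-04/-1.991e+00) = 23.505912
iter 4: u=1.356403  f(a)=+2.673e-08  f'(a)=-1.991e+00  a ← 23.505912 − (+2.673e-08/-1.991e+00) = 23.505912
iter 5: u=1.356403  f(a)=-1.421e-14  f'(a)=-1.991e+00  a ← 23.505912 − (-1.421e-14/-1.991e+00) = 23.505912
converged: |Δa| < 1e-12 after 5 iterations
sag = a·(cosh(S/(2a)) − 1) = 23.505912·(cosh(1.356403) − 1) = 25.148871
T_max/T_min = cosh(S/(2a)) = 2.069896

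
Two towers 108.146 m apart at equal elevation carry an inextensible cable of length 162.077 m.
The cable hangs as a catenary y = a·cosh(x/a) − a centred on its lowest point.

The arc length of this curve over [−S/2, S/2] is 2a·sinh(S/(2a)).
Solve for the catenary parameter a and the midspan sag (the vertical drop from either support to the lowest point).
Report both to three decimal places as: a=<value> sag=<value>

seed: a₀ = √(S³/(24(L−S))) = √(108.146³/(24·53.931)) = 31.260134
iter 1: u=1.729775  f(a)=+8.668e+00  f'(a)=-4.600e+00  a ← 31.260134 − (+8.668e+00/-4.600e+00) = 33.144618
iter 2: u=1.631426  f(a)=+8.457e-01  f'(a)=-3.742e+00  a ← 33.144618 − (+8.457e-01/-3.742e+00) = 33.370602
iter 3: u=1.620378  f(a)=+9.971e-03  f'(a)=-3.654e+00  a ← 33.370602 − (+9.971e-03/-3.654e+00) = 33.373331
iter 4: u=1.620246  f(a)=+1.422e-06  f'(a)=-3.653e+00  a ← 33.373331 − (+1.422e-06/-3.653e+00) = 33.373331
iter 5: u=1.620246  f(a)=+5.684e-14  f'(a)=-3.653e+00  a ← 33.373331 − (+5.684e-14/-3.653e+00) = 33.373331
converged: |Δa| < 1e-12 after 5 iterations
sag = a·(cosh(S/(2a)) − 1) = 33.373331·(cosh(1.620246) − 1) = 54.268085
T_max/T_min = cosh(S/(2a)) = 2.626091

a=33.373 sag=54.268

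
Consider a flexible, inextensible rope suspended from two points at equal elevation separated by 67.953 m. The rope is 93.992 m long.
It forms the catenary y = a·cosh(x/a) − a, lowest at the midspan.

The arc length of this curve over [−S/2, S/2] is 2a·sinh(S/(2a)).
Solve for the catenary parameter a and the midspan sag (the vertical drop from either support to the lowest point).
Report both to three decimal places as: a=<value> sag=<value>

seed: a₀ = √(S³/(24(L−S))) = √(67.953³/(24·26.039)) = 22.407592
iter 1: u=1.516294  f(a)=+3.163e+00  f'(a)=-2.904e+00  a ← 22.407592 − (+3.163e+00/-2.904e+00) = 23.496534
iter 2: u=1.446022  f(a)=+2.452e-01  f'(a)=-2.470e+00  a ← 23.496534 − (+2.452e-01/-2.470e+00) = 23.595790
iter 3: u=1.439939  f(a)=+1.747e-03  f'(a)=-2.435e+00  a ← 23.595790 − (+1.747e-03/-2.435e+00) = 23.596507
iter 4: u=1.439895  f(a)=+9.007e-08  f'(a)=-2.435e+00  a ← 23.596507 − (+9.007e-08/-2.435e+00) = 23.596507
iter 5: u=1.439895  f(a)=+0.000e+00  f'(a)=-2.435e+00  a ← 23.596507 − (+0.000e+00/-2.435e+00) = 23.596507
converged: |Δa| < 1e-12 after 5 iterations
sag = a·(cosh(S/(2a)) − 1) = 23.596507·(cosh(1.439895) − 1) = 28.990746
T_max/T_min = cosh(S/(2a)) = 2.228603

a=23.597 sag=28.991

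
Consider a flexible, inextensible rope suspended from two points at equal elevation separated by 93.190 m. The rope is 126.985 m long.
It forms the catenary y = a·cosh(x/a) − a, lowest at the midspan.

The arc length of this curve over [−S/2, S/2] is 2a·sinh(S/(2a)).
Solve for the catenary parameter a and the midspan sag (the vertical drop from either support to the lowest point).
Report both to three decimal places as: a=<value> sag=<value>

a=33.180 sag=38.459

seed: a₀ = √(S³/(24(L−S))) = √(93.190³/(24·33.795)) = 31.587999
iter 1: u=1.475086  f(a)=+3.873e+00  f'(a)=-2.643e+00  a ← 31.587999 − (+3.873e+00/-2.643e+00) = 33.053398
iter 2: u=1.409689  f(a)=+2.858e-01  f'(a)=-2.266e+00  a ← 33.053398 − (+2.858e-01/-2.266e+00) = 33.179530
iter 3: u=1.404330  f(a)=+1.831e-03  f'(a)=-2.237e+00  a ← 33.179530 − (+1.831e-03/-2.237e+00) = 33.180349
iter 4: u=1.404295  f(a)=+7.618e-08  f'(a)=-2.237e+00  a ← 33.180349 − (+7.618e-08/-2.237e+00) = 33.180349
iter 5: u=1.404295  f(a)=+1.421e-14  f'(a)=-2.237e+00  a ← 33.180349 − (+1.421e-14/-2.237e+00) = 33.180349
converged: |Δa| < 1e-12 after 5 iterations
sag = a·(cosh(S/(2a)) − 1) = 33.180349·(cosh(1.404295) − 1) = 38.459257
T_max/T_min = cosh(S/(2a)) = 2.159097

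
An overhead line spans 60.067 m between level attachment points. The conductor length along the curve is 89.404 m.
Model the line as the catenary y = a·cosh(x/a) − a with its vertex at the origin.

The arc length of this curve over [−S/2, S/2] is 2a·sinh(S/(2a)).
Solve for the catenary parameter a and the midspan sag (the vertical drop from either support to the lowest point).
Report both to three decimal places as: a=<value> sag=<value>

a=18.708 sag=29.751

seed: a₀ = √(S³/(24(L−S))) = √(60.067³/(24·29.337)) = 17.544478
iter 1: u=1.711849  f(a)=+4.611e+00  f'(a)=-4.433e+00  a ← 17.544478 − (+4.611e+00/-4.433e+00) = 18.584703
iter 2: u=1.616033  f(a)=+4.419e-01  f'(a)=-3.620e+00  a ← 18.584703 − (+4.419e-01/-3.620e+00) = 18.706766
iter 3: u=1.605489  f(a)=+5.009e-03  f'(a)=-3.539e+00  a ← 18.706766 − (+5.009e-03/-3.539e+00) = 18.708181
iter 4: u=1.605367  f(a)=+6.596e-07  f'(a)=-3.538e+00  a ← 18.708181 − (+6.596e-07/-3.538e+00) = 18.708181
iter 5: u=1.605367  f(a)=+1.421e-14  f'(a)=-3.538e+00  a ← 18.708181 − (+1.421e-14/-3.538e+00) = 18.708181
converged: |Δa| < 1e-12 after 5 iterations
sag = a·(cosh(S/(2a)) − 1) = 18.708181·(cosh(1.605367) − 1) = 29.750717
T_max/T_min = cosh(S/(2a)) = 2.590252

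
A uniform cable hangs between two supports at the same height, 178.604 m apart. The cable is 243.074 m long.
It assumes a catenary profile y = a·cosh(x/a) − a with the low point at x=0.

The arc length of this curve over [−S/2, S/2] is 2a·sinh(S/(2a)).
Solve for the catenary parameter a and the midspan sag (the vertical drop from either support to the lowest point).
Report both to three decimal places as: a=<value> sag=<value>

a=63.727 sag=73.504

seed: a₀ = √(S³/(24(L−S))) = √(178.604³/(24·64.470)) = 60.680942
iter 1: u=1.471665  f(a)=+7.353e+00  f'(a)=-2.622e+00  a ← 60.680942 − (+7.353e+00/-2.622e+00) = 63.484937
iter 2: u=1.406664  f(a)=+5.403e-01  f'(a)=-2.250e+00  a ← 63.484937 − (+5.403e-01/-2.250e+00) = 63.725126
iter 3: u=1.401362  f(a)=+3.430e-03  f'(a)=-2.221e+00  a ← 63.725126 − (+3.430e-03/-2.221e+00) = 63.726670
iter 4: u=1.401329  f(a)=+1.402e-07  f'(a)=-2.221e+00  a ← 63.726670 − (+1.402e-07/-2.221e+00) = 63.726670
iter 5: u=1.401329  f(a)=+2.842e-14  f'(a)=-2.221e+00  a ← 63.726670 − (+2.842e-14/-2.221e+00) = 63.726670
converged: |Δa| < 1e-12 after 5 iterations
sag = a·(cosh(S/(2a)) − 1) = 63.726670·(cosh(1.401329) − 1) = 73.504270
T_max/T_min = cosh(S/(2a)) = 2.153430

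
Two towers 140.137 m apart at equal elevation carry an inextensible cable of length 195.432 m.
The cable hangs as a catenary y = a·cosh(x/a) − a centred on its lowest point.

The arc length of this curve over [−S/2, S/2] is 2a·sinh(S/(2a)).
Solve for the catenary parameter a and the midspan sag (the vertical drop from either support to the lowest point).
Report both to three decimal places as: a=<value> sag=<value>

a=48.021 sag=60.857

seed: a₀ = √(S³/(24(L−S))) = √(140.137³/(24·55.295)) = 45.538705
iter 1: u=1.538658  f(a)=+6.927e+00  f'(a)=-3.054e+00  a ← 45.538705 − (+6.927e+00/-3.054e+00) = 47.806652
iter 2: u=1.465664  f(a)=+5.511e-01  f'(a)=-2.586e+00  a ← 47.806652 − (+5.511e-01/-2.586e+00) = 48.019765
iter 3: u=1.459160  f(a)=+4.155e-03  f'(a)=-2.547e+00  a ← 48.019765 − (+4.155e-03/-2.547e+00) = 48.021396
iter 4: u=1.459110  f(a)=+2.400e-07  f'(a)=-2.547e+00  a ← 48.021396 − (+2.400e-07/-2.547e+00) = 48.021396
iter 5: u=1.459110  f(a)=-5.684e-14  f'(a)=-2.547e+00  a ← 48.021396 − (-5.684e-14/-2.547e+00) = 48.021396
converged: |Δa| < 1e-12 after 5 iterations
sag = a·(cosh(S/(2a)) − 1) = 48.021396·(cosh(1.459110) − 1) = 60.856844
T_max/T_min = cosh(S/(2a)) = 2.267286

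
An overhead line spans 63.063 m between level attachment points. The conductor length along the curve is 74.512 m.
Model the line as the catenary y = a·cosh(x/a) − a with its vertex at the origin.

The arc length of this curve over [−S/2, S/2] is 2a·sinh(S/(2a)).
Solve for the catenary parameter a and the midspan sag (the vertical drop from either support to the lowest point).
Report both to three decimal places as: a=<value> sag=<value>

a=31.002 sag=17.466

seed: a₀ = √(S³/(24(L−S))) = √(63.063³/(24·11.449)) = 30.211518
iter 1: u=1.043691  f(a)=+6.400e-01  f'(a)=-8.438e-01  a ← 30.211518 − (+6.400e-01/-8.438e-01) = 30.970009
iter 2: u=1.018130  f(a)=+2.489e-02  f'(a)=-7.793e-01  a ← 30.970009 − (+2.489e-02/-7.793e-01) = 31.001954
iter 3: u=1.017081  f(a)=+4.104e-05  f'(a)=-7.767e-01  a ← 31.001954 − (+4.104e-05/-7.767e-01) = 31.002006
iter 4: u=1.017079  f(a)=+1.120e-10  f'(a)=-7.767e-01  a ← 31.002006 − (+1.120e-10/-7.767e-01) = 31.002006
iter 5: u=1.017079  f(a)=-1.421e-14  f'(a)=-7.767e-01  a ← 31.002006 − (-1.421e-14/-7.767e-01) = 31.002006
converged: |Δa| < 1e-12 after 5 iterations
sag = a·(cosh(S/(2a)) − 1) = 31.002006·(cosh(1.017079) − 1) = 17.465859
T_max/T_min = cosh(S/(2a)) = 1.563378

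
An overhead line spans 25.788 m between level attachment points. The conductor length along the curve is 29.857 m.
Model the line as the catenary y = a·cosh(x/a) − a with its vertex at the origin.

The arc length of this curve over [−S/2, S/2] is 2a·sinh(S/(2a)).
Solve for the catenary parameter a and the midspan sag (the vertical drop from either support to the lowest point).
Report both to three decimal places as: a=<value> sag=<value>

seed: a₀ = √(S³/(24(L−S))) = √(25.788³/(24·4.069)) = 13.251866
iter 1: u=0.972995  f(a)=+1.970e-01  f'(a)=-6.742e-01  a ← 13.251866 − (+1.970e-01/-6.742e-01) = 13.544060
iter 2: u=0.952004  f(a)=+6.704e-03  f'(a)=-6.291e-01  a ← 13.544060 − (+6.704e-03/-6.291e-01) = 13.554718
iter 3: u=0.951256  f(a)=+8.370e-06  f'(a)=-6.275e-01  a ← 13.554718 − (+8.370e-06/-6.275e-01) = 13.554731
iter 4: u=0.951255  f(a)=+1.308e-11  f'(a)=-6.275e-01  a ← 13.554731 − (+1.308e-11/-6.275e-01) = 13.554731
iter 5: u=0.951255  f(a)=+0.000e+00  f'(a)=-6.275e-01  a ← 13.554731 − (+0.000e+00/-6.275e-01) = 13.554731
converged: |Δa| < 1e-12 after 5 iterations
sag = a·(cosh(S/(2a)) − 1) = 13.554731·(cosh(0.951255) − 1) = 6.609367
T_max/T_min = cosh(S/(2a)) = 1.487606

a=13.555 sag=6.609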